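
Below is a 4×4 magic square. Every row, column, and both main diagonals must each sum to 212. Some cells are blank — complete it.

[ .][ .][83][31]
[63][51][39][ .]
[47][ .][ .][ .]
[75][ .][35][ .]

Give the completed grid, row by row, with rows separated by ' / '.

Row 2 must total 212; the given cells sum to 153, so (2,4) = 59.
Using column 1: 63 + 47 + 75 + ? → (1,1) = 212 − 185 = 27.
Column 3 needs 212; the known cells sum to 157, so (3,3) = 55.
From main diagonal, 212 − (27 + 51 + 55) gives (4,4) = 79.
Anti-diagonal must total 212; the given cells sum to 145, so (3,2) = 67.
Row 1: 27 + 83 + 31 + ? = 212, so (1,2) = 71.
Row 3 needs 212; the known cells sum to 169, so (3,4) = 43.
Row 4 needs 212; the known cells sum to 189, so (4,2) = 23.

27 71 83 31 / 63 51 39 59 / 47 67 55 43 / 75 23 35 79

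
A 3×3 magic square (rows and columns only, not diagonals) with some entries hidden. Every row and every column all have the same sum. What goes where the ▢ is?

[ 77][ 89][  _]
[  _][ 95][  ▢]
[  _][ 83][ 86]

80

Column 2 is complete and sums to 267; that is the magic constant.
The remaining cell in row 1 is (1,3) = 267 − 166 = 101.
Row 3 needs 267; the known cells sum to 169, so (3,1) = 98.
Column 1: 77 + 98 + ? = 267, so (2,1) = 92.
The remaining cell in column 3 is (2,3) = 267 − 187 = 80.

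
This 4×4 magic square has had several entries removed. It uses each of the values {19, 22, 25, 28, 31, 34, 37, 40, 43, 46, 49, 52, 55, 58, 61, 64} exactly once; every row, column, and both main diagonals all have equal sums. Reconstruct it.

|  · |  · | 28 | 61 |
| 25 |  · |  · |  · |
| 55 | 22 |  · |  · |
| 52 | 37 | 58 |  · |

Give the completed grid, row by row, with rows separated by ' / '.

The 16 entries sum to 664, so each line sums to 664/4 = 166.
From row 4, 166 − (52 + 37 + 58) gives (4,4) = 19.
From column 1, 166 − (25 + 55 + 52) gives (1,1) = 34.
Anti-diagonal needs 166; the known cells sum to 135, so (2,3) = 31.
Using row 1: 34 + 28 + 61 + ? → (1,2) = 166 − 123 = 43.
Using column 2: 43 + 22 + 37 + ? → (2,2) = 166 − 102 = 64.
From column 3, 166 − (28 + 31 + 58) gives (3,3) = 49.
Row 2 must total 166; the given cells sum to 120, so (2,4) = 46.
The remaining cell in row 3 is (3,4) = 166 − 126 = 40.

34 43 28 61 / 25 64 31 46 / 55 22 49 40 / 52 37 58 19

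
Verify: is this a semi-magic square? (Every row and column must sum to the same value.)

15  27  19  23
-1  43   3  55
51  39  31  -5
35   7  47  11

Row 1: 15 + 27 + 19 + 23 = 84.
Row 2: -1 + 43 + 3 + 55 = 100.
Row 3: 51 + 39 + 31 + (-5) = 116.
Row 4: 35 + 7 + 47 + 11 = 100.
Column 1: 15 + (-1) + 51 + 35 = 100.
Column 2: 27 + 43 + 39 + 7 = 116.
Column 3: 19 + 3 + 31 + 47 = 100.
Column 4: 23 + 55 + (-5) + 11 = 84.

No — column 4 sums to 84 but row 4 sums to 100.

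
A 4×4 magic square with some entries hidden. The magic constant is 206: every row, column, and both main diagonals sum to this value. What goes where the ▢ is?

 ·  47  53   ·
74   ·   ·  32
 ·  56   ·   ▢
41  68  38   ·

71

The remaining cell in row 4 is (4,4) = 206 − 147 = 59.
From column 2, 206 − (47 + 56 + 68) gives (2,2) = 35.
Row 2 needs 206; the known cells sum to 141, so (2,3) = 65.
The remaining cell in column 3 is (3,3) = 206 − 156 = 50.
Main diagonal: 35 + 50 + 59 + ? = 206, so (1,1) = 62.
Anti-diagonal needs 206; the known cells sum to 162, so (1,4) = 44.
The remaining cell in column 1 is (3,1) = 206 − 177 = 29.
Using column 4: 44 + 32 + 59 + ? → (3,4) = 206 − 135 = 71.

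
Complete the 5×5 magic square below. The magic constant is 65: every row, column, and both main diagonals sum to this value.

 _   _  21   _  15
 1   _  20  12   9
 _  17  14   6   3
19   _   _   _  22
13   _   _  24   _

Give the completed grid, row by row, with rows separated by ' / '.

7 4 21 18 15 / 1 23 20 12 9 / 25 17 14 6 3 / 19 11 8 5 22 / 13 10 2 24 16

Row 2 needs 65; the known cells sum to 42, so (2,2) = 23.
The remaining cell in row 3 is (3,1) = 65 − 40 = 25.
Using column 1: 1 + 25 + 19 + 13 + ? → (1,1) = 65 − 58 = 7.
From column 5, 65 − (15 + 9 + 3 + 22) gives (5,5) = 16.
Main diagonal must total 65; the given cells sum to 60, so (4,4) = 5.
From anti-diagonal, 65 − (15 + 12 + 14 + 13) gives (4,2) = 11.
Using row 4: 19 + 11 + 5 + 22 + ? → (4,3) = 65 − 57 = 8.
Column 3 needs 65; the known cells sum to 63, so (5,3) = 2.
Column 4: 12 + 6 + 5 + 24 + ? = 65, so (1,4) = 18.
Row 1 needs 65; the known cells sum to 61, so (1,2) = 4.
Row 5 must total 65; the given cells sum to 55, so (5,2) = 10.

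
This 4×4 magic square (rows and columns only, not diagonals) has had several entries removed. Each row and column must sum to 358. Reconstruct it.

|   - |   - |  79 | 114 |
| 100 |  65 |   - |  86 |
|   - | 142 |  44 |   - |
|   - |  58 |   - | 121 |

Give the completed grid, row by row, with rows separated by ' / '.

72 93 79 114 / 100 65 107 86 / 135 142 44 37 / 51 58 128 121

Row 2 needs 358; the known cells sum to 251, so (2,3) = 107.
Column 2 must total 358; the given cells sum to 265, so (1,2) = 93.
Column 3: 79 + 107 + 44 + ? = 358, so (4,3) = 128.
The remaining cell in column 4 is (3,4) = 358 − 321 = 37.
From row 1, 358 − (93 + 79 + 114) gives (1,1) = 72.
Row 3 needs 358; the known cells sum to 223, so (3,1) = 135.
The remaining cell in row 4 is (4,1) = 358 − 307 = 51.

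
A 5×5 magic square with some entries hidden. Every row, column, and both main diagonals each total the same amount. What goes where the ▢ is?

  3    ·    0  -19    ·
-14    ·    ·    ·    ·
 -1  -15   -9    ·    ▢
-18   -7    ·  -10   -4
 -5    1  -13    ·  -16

Column 1 is complete and sums to -35; that is the magic constant.
The remaining cell in row 4 is (4,3) = -35 − (-39) = 4.
Row 5: -5 + 1 + (-13) + (-16) + ? = -35, so (5,4) = -2.
The remaining cell in column 3 is (2,3) = -35 − (-18) = -17.
Main diagonal: 3 + (-9) + (-10) + (-16) + ? = -35, so (2,2) = -3.
Column 2 needs -35; the known cells sum to -24, so (1,2) = -11.
From row 1, -35 − (3 + (-11) + 0 + (-19)) gives (1,5) = -8.
Using anti-diagonal: -8 + (-9) + (-7) + (-5) + ? → (2,4) = -35 − (-29) = -6.
The remaining cell in row 2 is (2,5) = -35 − (-40) = 5.
Column 4 needs -35; the known cells sum to -37, so (3,4) = 2.
The remaining cell in column 5 is (3,5) = -35 − (-23) = -12.

-12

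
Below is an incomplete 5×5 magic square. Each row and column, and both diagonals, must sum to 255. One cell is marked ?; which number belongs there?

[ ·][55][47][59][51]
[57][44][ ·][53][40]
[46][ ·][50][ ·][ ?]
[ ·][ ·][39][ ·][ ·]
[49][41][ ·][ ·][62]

54

Row 1 needs 255; the known cells sum to 212, so (1,1) = 43.
Using row 2: 57 + 44 + 53 + 40 + ? → (2,3) = 255 − 194 = 61.
From column 1, 255 − (43 + 57 + 46 + 49) gives (4,1) = 60.
Using column 3: 47 + 61 + 50 + 39 + ? → (5,3) = 255 − 197 = 58.
Main diagonal needs 255; the known cells sum to 199, so (4,4) = 56.
Anti-diagonal needs 255; the known cells sum to 203, so (4,2) = 52.
Using row 4: 60 + 52 + 39 + 56 + ? → (4,5) = 255 − 207 = 48.
Row 5: 49 + 41 + 58 + 62 + ? = 255, so (5,4) = 45.
Column 2: 55 + 44 + 52 + 41 + ? = 255, so (3,2) = 63.
Column 4 needs 255; the known cells sum to 213, so (3,4) = 42.
Column 5: 51 + 40 + 48 + 62 + ? = 255, so (3,5) = 54.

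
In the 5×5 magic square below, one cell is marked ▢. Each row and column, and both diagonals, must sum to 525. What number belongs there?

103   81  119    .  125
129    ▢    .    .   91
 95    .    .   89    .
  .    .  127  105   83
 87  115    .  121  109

107

Row 1 must total 525; the given cells sum to 428, so (1,4) = 97.
From row 5, 525 − (87 + 115 + 121 + 109) gives (5,3) = 93.
From column 1, 525 − (103 + 129 + 95 + 87) gives (4,1) = 111.
Column 4 must total 525; the given cells sum to 412, so (2,4) = 113.
Column 5: 125 + 91 + 83 + 109 + ? = 525, so (3,5) = 117.
Row 4 must total 525; the given cells sum to 426, so (4,2) = 99.
The remaining cell in anti-diagonal is (3,3) = 525 − 424 = 101.
Row 3 needs 525; the known cells sum to 402, so (3,2) = 123.
From column 2, 525 − (81 + 123 + 99 + 115) gives (2,2) = 107.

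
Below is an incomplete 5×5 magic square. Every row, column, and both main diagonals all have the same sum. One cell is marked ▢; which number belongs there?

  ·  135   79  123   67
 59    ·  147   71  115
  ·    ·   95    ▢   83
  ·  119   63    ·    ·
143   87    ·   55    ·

139

Anti-diagonal is complete and sums to 495; that is the magic constant.
Row 1 must total 495; the given cells sum to 404, so (1,1) = 91.
Row 2 needs 495; the known cells sum to 392, so (2,2) = 103.
Column 2 must total 495; the given cells sum to 444, so (3,2) = 51.
From column 3, 495 − (79 + 147 + 95 + 63) gives (5,3) = 111.
Row 5 must total 495; the given cells sum to 396, so (5,5) = 99.
The remaining cell in column 5 is (4,5) = 495 − 364 = 131.
From main diagonal, 495 − (91 + 103 + 95 + 99) gives (4,4) = 107.
Row 4 needs 495; the known cells sum to 420, so (4,1) = 75.
Column 1 must total 495; the given cells sum to 368, so (3,1) = 127.
Using column 4: 123 + 71 + 107 + 55 + ? → (3,4) = 495 − 356 = 139.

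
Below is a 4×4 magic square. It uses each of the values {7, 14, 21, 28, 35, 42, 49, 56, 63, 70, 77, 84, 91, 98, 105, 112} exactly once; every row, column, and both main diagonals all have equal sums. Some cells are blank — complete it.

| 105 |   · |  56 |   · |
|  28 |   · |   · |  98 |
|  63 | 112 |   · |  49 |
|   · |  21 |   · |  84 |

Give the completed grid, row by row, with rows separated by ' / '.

The 16 entries sum to 952, so each line sums to 952/4 = 238.
The remaining cell in row 3 is (3,3) = 238 − 224 = 14.
Using column 1: 105 + 28 + 63 + ? → (4,1) = 238 − 196 = 42.
The remaining cell in column 4 is (1,4) = 238 − 231 = 7.
Main diagonal needs 238; the known cells sum to 203, so (2,2) = 35.
Anti-diagonal must total 238; the given cells sum to 161, so (2,3) = 77.
Using row 1: 105 + 56 + 7 + ? → (1,2) = 238 − 168 = 70.
Row 4 needs 238; the known cells sum to 147, so (4,3) = 91.

105 70 56 7 / 28 35 77 98 / 63 112 14 49 / 42 21 91 84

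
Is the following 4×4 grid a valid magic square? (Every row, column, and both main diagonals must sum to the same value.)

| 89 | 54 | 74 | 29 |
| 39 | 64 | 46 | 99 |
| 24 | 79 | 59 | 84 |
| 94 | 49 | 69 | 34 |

No — row 2 sums to 248 but row 3 sums to 246.

Row 1: 89 + 54 + 74 + 29 = 246.
Row 2: 39 + 64 + 46 + 99 = 248.
Row 3: 24 + 79 + 59 + 84 = 246.
Row 4: 94 + 49 + 69 + 34 = 246.
Column 1: 89 + 39 + 24 + 94 = 246.
Column 2: 54 + 64 + 79 + 49 = 246.
Column 3: 74 + 46 + 59 + 69 = 248.
Column 4: 29 + 99 + 84 + 34 = 246.
Main diagonal: 89 + 64 + 59 + 34 = 246.
Anti-diagonal: 29 + 46 + 79 + 94 = 248.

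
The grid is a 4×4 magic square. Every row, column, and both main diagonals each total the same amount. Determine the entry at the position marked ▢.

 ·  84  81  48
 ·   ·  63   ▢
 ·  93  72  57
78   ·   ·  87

90

Anti-diagonal is complete and sums to 282; that is the magic constant.
From row 1, 282 − (84 + 81 + 48) gives (1,1) = 69.
Using row 3: 93 + 72 + 57 + ? → (3,1) = 282 − 222 = 60.
Column 1: 69 + 60 + 78 + ? = 282, so (2,1) = 75.
From column 3, 282 − (81 + 63 + 72) gives (4,3) = 66.
Column 4: 48 + 57 + 87 + ? = 282, so (2,4) = 90.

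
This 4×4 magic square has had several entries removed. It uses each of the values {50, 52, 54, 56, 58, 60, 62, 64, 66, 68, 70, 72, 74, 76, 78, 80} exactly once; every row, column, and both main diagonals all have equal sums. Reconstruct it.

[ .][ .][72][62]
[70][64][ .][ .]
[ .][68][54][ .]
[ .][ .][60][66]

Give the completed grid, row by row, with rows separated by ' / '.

76 50 72 62 / 70 64 74 52 / 58 68 54 80 / 56 78 60 66

The 16 entries sum to 1040, so each line sums to 1040/4 = 260.
Column 3 must total 260; the given cells sum to 186, so (2,3) = 74.
From main diagonal, 260 − (64 + 54 + 66) gives (1,1) = 76.
Using anti-diagonal: 62 + 74 + 68 + ? → (4,1) = 260 − 204 = 56.
Row 1 needs 260; the known cells sum to 210, so (1,2) = 50.
From row 2, 260 − (70 + 64 + 74) gives (2,4) = 52.
Row 4: 56 + 60 + 66 + ? = 260, so (4,2) = 78.
Column 1: 76 + 70 + 56 + ? = 260, so (3,1) = 58.
Using column 4: 62 + 52 + 66 + ? → (3,4) = 260 − 180 = 80.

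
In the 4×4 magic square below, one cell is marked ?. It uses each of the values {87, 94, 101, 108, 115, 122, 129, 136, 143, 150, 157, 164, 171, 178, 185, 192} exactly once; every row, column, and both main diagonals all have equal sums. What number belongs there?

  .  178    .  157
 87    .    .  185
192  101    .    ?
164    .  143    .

The 16 entries sum to 2232, so each line sums to 2232/4 = 558.
Column 1: 87 + 192 + 164 + ? = 558, so (1,1) = 115.
The remaining cell in anti-diagonal is (2,3) = 558 − 422 = 136.
From row 1, 558 − (115 + 178 + 157) gives (1,3) = 108.
From row 2, 558 − (87 + 136 + 185) gives (2,2) = 150.
Column 2 needs 558; the known cells sum to 429, so (4,2) = 129.
The remaining cell in column 3 is (3,3) = 558 − 387 = 171.
Using main diagonal: 115 + 150 + 171 + ? → (4,4) = 558 − 436 = 122.
From row 3, 558 − (192 + 101 + 171) gives (3,4) = 94.

94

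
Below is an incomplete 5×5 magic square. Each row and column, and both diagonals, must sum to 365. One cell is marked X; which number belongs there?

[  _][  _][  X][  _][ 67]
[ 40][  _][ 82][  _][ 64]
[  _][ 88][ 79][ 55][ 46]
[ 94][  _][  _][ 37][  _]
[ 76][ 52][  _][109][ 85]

100

Row 3 must total 365; the given cells sum to 268, so (3,1) = 97.
The remaining cell in row 5 is (5,3) = 365 − 322 = 43.
From column 1, 365 − (40 + 97 + 94 + 76) gives (1,1) = 58.
Using column 5: 67 + 64 + 46 + 85 + ? → (4,5) = 365 − 262 = 103.
Main diagonal: 58 + 79 + 37 + 85 + ? = 365, so (2,2) = 106.
Row 2 needs 365; the known cells sum to 292, so (2,4) = 73.
Column 4 needs 365; the known cells sum to 274, so (1,4) = 91.
From anti-diagonal, 365 − (67 + 73 + 79 + 76) gives (4,2) = 70.
Row 4: 94 + 70 + 37 + 103 + ? = 365, so (4,3) = 61.
Column 2 must total 365; the given cells sum to 316, so (1,2) = 49.
The remaining cell in column 3 is (1,3) = 365 − 265 = 100.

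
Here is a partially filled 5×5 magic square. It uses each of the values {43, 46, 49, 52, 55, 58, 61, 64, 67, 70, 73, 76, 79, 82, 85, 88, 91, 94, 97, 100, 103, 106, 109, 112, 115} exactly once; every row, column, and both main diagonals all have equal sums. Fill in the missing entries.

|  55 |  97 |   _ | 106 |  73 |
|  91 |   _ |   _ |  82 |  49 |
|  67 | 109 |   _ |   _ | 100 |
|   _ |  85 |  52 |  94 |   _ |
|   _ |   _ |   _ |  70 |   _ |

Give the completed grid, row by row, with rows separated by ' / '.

The 25 entries sum to 1975, so each line sums to 1975/5 = 395.
Row 1: 55 + 97 + 106 + 73 + ? = 395, so (1,3) = 64.
Column 4 must total 395; the given cells sum to 352, so (3,4) = 43.
Row 3 must total 395; the given cells sum to 319, so (3,3) = 76.
Anti-diagonal must total 395; the given cells sum to 316, so (5,1) = 79.
Column 1 must total 395; the given cells sum to 292, so (4,1) = 103.
The remaining cell in row 4 is (4,5) = 395 − 334 = 61.
Column 5: 73 + 49 + 100 + 61 + ? = 395, so (5,5) = 112.
The remaining cell in main diagonal is (2,2) = 395 − 337 = 58.
From row 2, 395 − (91 + 58 + 82 + 49) gives (2,3) = 115.
Using column 2: 97 + 58 + 109 + 85 + ? → (5,2) = 395 − 349 = 46.
Column 3 needs 395; the known cells sum to 307, so (5,3) = 88.

55 97 64 106 73 / 91 58 115 82 49 / 67 109 76 43 100 / 103 85 52 94 61 / 79 46 88 70 112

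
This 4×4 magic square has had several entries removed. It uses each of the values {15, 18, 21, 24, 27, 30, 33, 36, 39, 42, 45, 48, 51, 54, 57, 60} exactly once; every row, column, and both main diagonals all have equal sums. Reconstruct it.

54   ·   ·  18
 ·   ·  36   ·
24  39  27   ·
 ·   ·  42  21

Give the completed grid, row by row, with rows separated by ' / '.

54 33 45 18 / 15 48 36 51 / 24 39 27 60 / 57 30 42 21

The 16 entries sum to 600, so each line sums to 600/4 = 150.
Using row 3: 24 + 39 + 27 + ? → (3,4) = 150 − 90 = 60.
Column 3 must total 150; the given cells sum to 105, so (1,3) = 45.
Column 4 must total 150; the given cells sum to 99, so (2,4) = 51.
From main diagonal, 150 − (54 + 27 + 21) gives (2,2) = 48.
The remaining cell in anti-diagonal is (4,1) = 150 − 93 = 57.
Row 1 must total 150; the given cells sum to 117, so (1,2) = 33.
Row 2 must total 150; the given cells sum to 135, so (2,1) = 15.
Row 4 needs 150; the known cells sum to 120, so (4,2) = 30.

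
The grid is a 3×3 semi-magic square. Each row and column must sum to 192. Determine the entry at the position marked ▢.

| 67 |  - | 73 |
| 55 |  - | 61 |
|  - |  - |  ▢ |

The remaining cell in row 1 is (1,2) = 192 − 140 = 52.
The remaining cell in row 2 is (2,2) = 192 − 116 = 76.
Column 1 needs 192; the known cells sum to 122, so (3,1) = 70.
The remaining cell in column 2 is (3,2) = 192 − 128 = 64.
Column 3: 73 + 61 + ? = 192, so (3,3) = 58.

58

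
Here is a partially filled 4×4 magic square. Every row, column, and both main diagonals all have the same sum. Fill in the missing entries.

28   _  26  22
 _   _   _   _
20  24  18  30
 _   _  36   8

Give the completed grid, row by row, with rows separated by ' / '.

28 16 26 22 / 10 38 12 32 / 20 24 18 30 / 34 14 36 8

Row 3 is already complete: 20 + 24 + 18 + 30 = 92, so that is the magic constant.
Row 1: 28 + 26 + 22 + ? = 92, so (1,2) = 16.
Column 3 needs 92; the known cells sum to 80, so (2,3) = 12.
Column 4: 22 + 30 + 8 + ? = 92, so (2,4) = 32.
From main diagonal, 92 − (28 + 18 + 8) gives (2,2) = 38.
Anti-diagonal needs 92; the known cells sum to 58, so (4,1) = 34.
Using row 2: 38 + 12 + 32 + ? → (2,1) = 92 − 82 = 10.
The remaining cell in row 4 is (4,2) = 92 − 78 = 14.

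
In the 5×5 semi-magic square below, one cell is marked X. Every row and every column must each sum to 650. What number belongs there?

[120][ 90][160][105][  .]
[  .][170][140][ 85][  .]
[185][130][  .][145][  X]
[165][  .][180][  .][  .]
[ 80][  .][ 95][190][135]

Row 1: 120 + 90 + 160 + 105 + ? = 650, so (1,5) = 175.
Row 5 needs 650; the known cells sum to 500, so (5,2) = 150.
Column 1 needs 650; the known cells sum to 550, so (2,1) = 100.
Using column 2: 90 + 170 + 130 + 150 + ? → (4,2) = 650 − 540 = 110.
Column 3 must total 650; the given cells sum to 575, so (3,3) = 75.
Column 4 must total 650; the given cells sum to 525, so (4,4) = 125.
From row 2, 650 − (100 + 170 + 140 + 85) gives (2,5) = 155.
Using row 3: 185 + 130 + 75 + 145 + ? → (3,5) = 650 − 535 = 115.

115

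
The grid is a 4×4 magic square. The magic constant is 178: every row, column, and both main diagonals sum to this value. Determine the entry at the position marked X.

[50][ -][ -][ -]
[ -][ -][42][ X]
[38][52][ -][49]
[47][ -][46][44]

48

The remaining cell in row 3 is (3,3) = 178 − 139 = 39.
From row 4, 178 − (47 + 46 + 44) gives (4,2) = 41.
From column 1, 178 − (50 + 38 + 47) gives (2,1) = 43.
Using column 3: 42 + 39 + 46 + ? → (1,3) = 178 − 127 = 51.
The remaining cell in main diagonal is (2,2) = 178 − 133 = 45.
The remaining cell in anti-diagonal is (1,4) = 178 − 141 = 37.
Row 1 must total 178; the given cells sum to 138, so (1,2) = 40.
The remaining cell in row 2 is (2,4) = 178 − 130 = 48.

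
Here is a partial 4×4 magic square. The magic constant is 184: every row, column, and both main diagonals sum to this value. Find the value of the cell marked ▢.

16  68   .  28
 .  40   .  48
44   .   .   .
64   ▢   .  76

Using row 1: 16 + 68 + 28 + ? → (1,3) = 184 − 112 = 72.
Column 1: 16 + 44 + 64 + ? = 184, so (2,1) = 60.
Column 4 needs 184; the known cells sum to 152, so (3,4) = 32.
Main diagonal needs 184; the known cells sum to 132, so (3,3) = 52.
The remaining cell in row 2 is (2,3) = 184 − 148 = 36.
The remaining cell in row 3 is (3,2) = 184 − 128 = 56.
Column 2 needs 184; the known cells sum to 164, so (4,2) = 20.

20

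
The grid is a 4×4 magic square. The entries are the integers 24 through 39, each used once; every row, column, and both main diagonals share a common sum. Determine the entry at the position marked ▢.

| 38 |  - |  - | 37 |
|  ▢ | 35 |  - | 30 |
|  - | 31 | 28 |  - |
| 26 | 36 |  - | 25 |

29

The entries are 24 through 39, which sum to 504, so each line sums to 504/4 = 126.
The remaining cell in row 4 is (4,3) = 126 − 87 = 39.
Using column 2: 35 + 31 + 36 + ? → (1,2) = 126 − 102 = 24.
From column 4, 126 − (37 + 30 + 25) gives (3,4) = 34.
Anti-diagonal needs 126; the known cells sum to 94, so (2,3) = 32.
The remaining cell in row 1 is (1,3) = 126 − 99 = 27.
Row 2: 35 + 32 + 30 + ? = 126, so (2,1) = 29.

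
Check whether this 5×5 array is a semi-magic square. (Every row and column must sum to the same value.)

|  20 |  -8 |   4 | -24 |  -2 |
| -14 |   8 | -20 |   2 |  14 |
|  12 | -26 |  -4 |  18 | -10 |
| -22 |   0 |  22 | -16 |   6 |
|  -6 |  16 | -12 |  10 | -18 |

Row 1: 20 + (-8) + 4 + (-24) + (-2) = -10.
Row 2: -14 + 8 + (-20) + 2 + 14 = -10.
Row 3: 12 + (-26) + (-4) + 18 + (-10) = -10.
Row 4: -22 + 0 + 22 + (-16) + 6 = -10.
Row 5: -6 + 16 + (-12) + 10 + (-18) = -10.
Column 1: 20 + (-14) + 12 + (-22) + (-6) = -10.
Column 2: -8 + 8 + (-26) + 0 + 16 = -10.
Column 3: 4 + (-20) + (-4) + 22 + (-12) = -10.
Column 4: -24 + 2 + 18 + (-16) + 10 = -10.
Column 5: -2 + 14 + (-10) + 6 + (-18) = -10.
All lines sum to -10.

Yes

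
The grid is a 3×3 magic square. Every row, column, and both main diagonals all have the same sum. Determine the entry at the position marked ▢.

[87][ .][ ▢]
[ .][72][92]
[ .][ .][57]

67

Main diagonal is complete and sums to 216; that is the magic constant.
The remaining cell in row 2 is (2,1) = 216 − 164 = 52.
Column 1: 87 + 52 + ? = 216, so (3,1) = 77.
From column 3, 216 − (92 + 57) gives (1,3) = 67.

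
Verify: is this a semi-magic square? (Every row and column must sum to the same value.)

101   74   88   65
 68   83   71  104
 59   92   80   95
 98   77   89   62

Row 1: 101 + 74 + 88 + 65 = 328.
Row 2: 68 + 83 + 71 + 104 = 326.
Row 3: 59 + 92 + 80 + 95 = 326.
Row 4: 98 + 77 + 89 + 62 = 326.
Column 1: 101 + 68 + 59 + 98 = 326.
Column 2: 74 + 83 + 92 + 77 = 326.
Column 3: 88 + 71 + 80 + 89 = 328.
Column 4: 65 + 104 + 95 + 62 = 326.

No — row 1 sums to 328 but row 3 sums to 326.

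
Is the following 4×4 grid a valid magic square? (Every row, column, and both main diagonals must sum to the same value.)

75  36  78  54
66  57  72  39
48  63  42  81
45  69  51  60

No — column 3 sums to 243 but row 2 sums to 234.

Row 1: 75 + 36 + 78 + 54 = 243.
Row 2: 66 + 57 + 72 + 39 = 234.
Row 3: 48 + 63 + 42 + 81 = 234.
Row 4: 45 + 69 + 51 + 60 = 225.
Column 1: 75 + 66 + 48 + 45 = 234.
Column 2: 36 + 57 + 63 + 69 = 225.
Column 3: 78 + 72 + 42 + 51 = 243.
Column 4: 54 + 39 + 81 + 60 = 234.
Main diagonal: 75 + 57 + 42 + 60 = 234.
Anti-diagonal: 54 + 72 + 63 + 45 = 234.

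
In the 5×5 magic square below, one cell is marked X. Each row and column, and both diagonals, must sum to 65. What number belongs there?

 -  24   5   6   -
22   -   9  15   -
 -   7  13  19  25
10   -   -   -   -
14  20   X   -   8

Row 3 must total 65; the given cells sum to 64, so (3,1) = 1.
Using column 1: 22 + 1 + 10 + 14 + ? → (1,1) = 65 − 47 = 18.
Using row 1: 18 + 24 + 5 + 6 + ? → (1,5) = 65 − 53 = 12.
Using anti-diagonal: 12 + 15 + 13 + 14 + ? → (4,2) = 65 − 54 = 11.
Column 2: 24 + 7 + 11 + 20 + ? = 65, so (2,2) = 3.
Main diagonal: 18 + 3 + 13 + 8 + ? = 65, so (4,4) = 23.
Row 2 must total 65; the given cells sum to 49, so (2,5) = 16.
From column 4, 65 − (6 + 15 + 19 + 23) gives (5,4) = 2.
Column 5: 12 + 16 + 25 + 8 + ? = 65, so (4,5) = 4.
Row 4: 10 + 11 + 23 + 4 + ? = 65, so (4,3) = 17.
Row 5: 14 + 20 + 2 + 8 + ? = 65, so (5,3) = 21.

21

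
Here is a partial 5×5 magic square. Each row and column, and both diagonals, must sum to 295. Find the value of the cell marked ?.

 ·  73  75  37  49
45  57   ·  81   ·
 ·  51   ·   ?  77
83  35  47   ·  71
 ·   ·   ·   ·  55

65

Row 1 must total 295; the given cells sum to 234, so (1,1) = 61.
Row 4: 83 + 35 + 47 + 71 + ? = 295, so (4,4) = 59.
Column 2 must total 295; the given cells sum to 216, so (5,2) = 79.
From column 5, 295 − (49 + 77 + 71 + 55) gives (2,5) = 43.
Using main diagonal: 61 + 57 + 59 + 55 + ? → (3,3) = 295 − 232 = 63.
Anti-diagonal needs 295; the known cells sum to 228, so (5,1) = 67.
The remaining cell in row 2 is (2,3) = 295 − 226 = 69.
The remaining cell in column 1 is (3,1) = 295 − 256 = 39.
Column 3 must total 295; the given cells sum to 254, so (5,3) = 41.
The remaining cell in row 3 is (3,4) = 295 − 230 = 65.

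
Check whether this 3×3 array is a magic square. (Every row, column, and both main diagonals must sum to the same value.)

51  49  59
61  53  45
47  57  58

No — row 2 sums to 159 but row 3 sums to 162.

Row 1: 51 + 49 + 59 = 159.
Row 2: 61 + 53 + 45 = 159.
Row 3: 47 + 57 + 58 = 162.
Column 1: 51 + 61 + 47 = 159.
Column 2: 49 + 53 + 57 = 159.
Column 3: 59 + 45 + 58 = 162.
Main diagonal: 51 + 53 + 58 = 162.
Anti-diagonal: 59 + 53 + 47 = 159.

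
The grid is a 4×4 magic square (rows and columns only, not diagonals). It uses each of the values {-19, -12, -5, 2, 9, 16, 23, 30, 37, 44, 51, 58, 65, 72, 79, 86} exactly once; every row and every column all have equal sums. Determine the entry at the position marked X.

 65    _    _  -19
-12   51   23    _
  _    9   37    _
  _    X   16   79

44

The 16 entries sum to 536, so each line sums to 536/4 = 134.
Row 2: -12 + 51 + 23 + ? = 134, so (2,4) = 72.
Column 3: 23 + 37 + 16 + ? = 134, so (1,3) = 58.
Using column 4: -19 + 72 + 79 + ? → (3,4) = 134 − 132 = 2.
The remaining cell in row 1 is (1,2) = 134 − 104 = 30.
The remaining cell in row 3 is (3,1) = 134 − 48 = 86.
Column 1: 65 + (-12) + 86 + ? = 134, so (4,1) = -5.
Column 2 needs 134; the known cells sum to 90, so (4,2) = 44.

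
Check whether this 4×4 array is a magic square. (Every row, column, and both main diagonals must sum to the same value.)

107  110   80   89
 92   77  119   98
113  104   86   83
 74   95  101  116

Row 1: 107 + 110 + 80 + 89 = 386.
Row 2: 92 + 77 + 119 + 98 = 386.
Row 3: 113 + 104 + 86 + 83 = 386.
Row 4: 74 + 95 + 101 + 116 = 386.
Column 1: 107 + 92 + 113 + 74 = 386.
Column 2: 110 + 77 + 104 + 95 = 386.
Column 3: 80 + 119 + 86 + 101 = 386.
Column 4: 89 + 98 + 83 + 116 = 386.
Main diagonal: 107 + 77 + 86 + 116 = 386.
Anti-diagonal: 89 + 119 + 104 + 74 = 386.
All lines sum to 386.

Yes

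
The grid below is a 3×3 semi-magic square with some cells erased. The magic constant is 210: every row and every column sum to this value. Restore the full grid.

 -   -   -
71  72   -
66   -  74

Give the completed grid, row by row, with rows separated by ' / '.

73 68 69 / 71 72 67 / 66 70 74

From row 2, 210 − (71 + 72) gives (2,3) = 67.
Row 3 must total 210; the given cells sum to 140, so (3,2) = 70.
Column 1: 71 + 66 + ? = 210, so (1,1) = 73.
The remaining cell in column 2 is (1,2) = 210 − 142 = 68.
Column 3 must total 210; the given cells sum to 141, so (1,3) = 69.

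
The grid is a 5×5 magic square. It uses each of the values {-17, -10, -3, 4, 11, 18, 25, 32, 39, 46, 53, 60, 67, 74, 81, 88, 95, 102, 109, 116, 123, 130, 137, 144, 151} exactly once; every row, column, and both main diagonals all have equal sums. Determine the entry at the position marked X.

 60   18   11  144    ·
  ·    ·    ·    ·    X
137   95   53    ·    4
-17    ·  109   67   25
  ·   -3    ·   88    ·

123

The 25 entries sum to 1675, so each line sums to 1675/5 = 335.
Row 1: 60 + 18 + 11 + 144 + ? = 335, so (1,5) = 102.
Row 3: 137 + 95 + 53 + 4 + ? = 335, so (3,4) = 46.
Row 4: -17 + 109 + 67 + 25 + ? = 335, so (4,2) = 151.
Column 2 must total 335; the given cells sum to 261, so (2,2) = 74.
Column 4 needs 335; the known cells sum to 345, so (2,4) = -10.
Main diagonal must total 335; the given cells sum to 254, so (5,5) = 81.
Anti-diagonal must total 335; the given cells sum to 296, so (5,1) = 39.
From row 5, 335 − (39 + (-3) + 88 + 81) gives (5,3) = 130.
Column 1: 60 + 137 + (-17) + 39 + ? = 335, so (2,1) = 116.
From column 3, 335 − (11 + 53 + 109 + 130) gives (2,3) = 32.
From column 5, 335 − (102 + 4 + 25 + 81) gives (2,5) = 123.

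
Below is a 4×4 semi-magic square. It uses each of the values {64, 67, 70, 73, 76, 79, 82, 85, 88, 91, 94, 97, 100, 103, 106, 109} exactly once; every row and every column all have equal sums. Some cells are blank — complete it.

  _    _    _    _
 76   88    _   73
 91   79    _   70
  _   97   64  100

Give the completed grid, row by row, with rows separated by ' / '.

94 82 67 103 / 76 88 109 73 / 91 79 106 70 / 85 97 64 100

The 16 entries sum to 1384, so each line sums to 1384/4 = 346.
Using row 2: 76 + 88 + 73 + ? → (2,3) = 346 − 237 = 109.
Row 3 must total 346; the given cells sum to 240, so (3,3) = 106.
Row 4: 97 + 64 + 100 + ? = 346, so (4,1) = 85.
From column 1, 346 − (76 + 91 + 85) gives (1,1) = 94.
Column 2 needs 346; the known cells sum to 264, so (1,2) = 82.
Using column 3: 109 + 106 + 64 + ? → (1,3) = 346 − 279 = 67.
Column 4 must total 346; the given cells sum to 243, so (1,4) = 103.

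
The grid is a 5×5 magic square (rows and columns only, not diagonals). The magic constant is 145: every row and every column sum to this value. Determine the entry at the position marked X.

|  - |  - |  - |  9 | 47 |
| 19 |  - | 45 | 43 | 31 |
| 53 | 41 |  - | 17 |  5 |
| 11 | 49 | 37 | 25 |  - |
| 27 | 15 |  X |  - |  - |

13

From row 2, 145 − (19 + 45 + 43 + 31) gives (2,2) = 7.
From row 3, 145 − (53 + 41 + 17 + 5) gives (3,3) = 29.
From row 4, 145 − (11 + 49 + 37 + 25) gives (4,5) = 23.
Using column 1: 19 + 53 + 11 + 27 + ? → (1,1) = 145 − 110 = 35.
Using column 2: 7 + 41 + 49 + 15 + ? → (1,2) = 145 − 112 = 33.
Column 4 must total 145; the given cells sum to 94, so (5,4) = 51.
The remaining cell in column 5 is (5,5) = 145 − 106 = 39.
From row 1, 145 − (35 + 33 + 9 + 47) gives (1,3) = 21.
Row 5 must total 145; the given cells sum to 132, so (5,3) = 13.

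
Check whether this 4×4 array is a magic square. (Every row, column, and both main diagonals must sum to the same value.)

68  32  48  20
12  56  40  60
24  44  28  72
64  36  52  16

Row 1: 68 + 32 + 48 + 20 = 168.
Row 2: 12 + 56 + 40 + 60 = 168.
Row 3: 24 + 44 + 28 + 72 = 168.
Row 4: 64 + 36 + 52 + 16 = 168.
Column 1: 68 + 12 + 24 + 64 = 168.
Column 2: 32 + 56 + 44 + 36 = 168.
Column 3: 48 + 40 + 28 + 52 = 168.
Column 4: 20 + 60 + 72 + 16 = 168.
Main diagonal: 68 + 56 + 28 + 16 = 168.
Anti-diagonal: 20 + 40 + 44 + 64 = 168.
All lines sum to 168.

Yes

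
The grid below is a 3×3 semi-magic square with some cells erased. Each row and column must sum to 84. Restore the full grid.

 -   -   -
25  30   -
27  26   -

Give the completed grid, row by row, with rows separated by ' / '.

From row 2, 84 − (25 + 30) gives (2,3) = 29.
Row 3: 27 + 26 + ? = 84, so (3,3) = 31.
Column 1 needs 84; the known cells sum to 52, so (1,1) = 32.
Using column 2: 30 + 26 + ? → (1,2) = 84 − 56 = 28.
The remaining cell in column 3 is (1,3) = 84 − 60 = 24.

32 28 24 / 25 30 29 / 27 26 31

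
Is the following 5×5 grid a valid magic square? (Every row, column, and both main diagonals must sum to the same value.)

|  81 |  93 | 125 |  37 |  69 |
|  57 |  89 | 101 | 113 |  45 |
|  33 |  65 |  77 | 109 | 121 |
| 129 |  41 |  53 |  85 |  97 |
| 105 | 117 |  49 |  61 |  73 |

Row 1: 81 + 93 + 125 + 37 + 69 = 405.
Row 2: 57 + 89 + 101 + 113 + 45 = 405.
Row 3: 33 + 65 + 77 + 109 + 121 = 405.
Row 4: 129 + 41 + 53 + 85 + 97 = 405.
Row 5: 105 + 117 + 49 + 61 + 73 = 405.
Column 1: 81 + 57 + 33 + 129 + 105 = 405.
Column 2: 93 + 89 + 65 + 41 + 117 = 405.
Column 3: 125 + 101 + 77 + 53 + 49 = 405.
Column 4: 37 + 113 + 109 + 85 + 61 = 405.
Column 5: 69 + 45 + 121 + 97 + 73 = 405.
Main diagonal: 81 + 89 + 77 + 85 + 73 = 405.
Anti-diagonal: 69 + 113 + 77 + 41 + 105 = 405.
All lines sum to 405.

Yes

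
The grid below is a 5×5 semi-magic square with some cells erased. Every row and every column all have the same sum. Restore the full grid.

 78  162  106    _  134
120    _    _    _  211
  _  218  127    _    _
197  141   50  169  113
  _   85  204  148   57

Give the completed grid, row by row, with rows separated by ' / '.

Row 4 is already complete: 197 + 141 + 50 + 169 + 113 = 670, so that is the magic constant.
From row 1, 670 − (78 + 162 + 106 + 134) gives (1,4) = 190.
Row 5 must total 670; the given cells sum to 494, so (5,1) = 176.
From column 1, 670 − (78 + 120 + 197 + 176) gives (3,1) = 99.
Using column 2: 162 + 218 + 141 + 85 + ? → (2,2) = 670 − 606 = 64.
Column 3: 106 + 127 + 50 + 204 + ? = 670, so (2,3) = 183.
Column 5 needs 670; the known cells sum to 515, so (3,5) = 155.
From row 2, 670 − (120 + 64 + 183 + 211) gives (2,4) = 92.
The remaining cell in row 3 is (3,4) = 670 − 599 = 71.

78 162 106 190 134 / 120 64 183 92 211 / 99 218 127 71 155 / 197 141 50 169 113 / 176 85 204 148 57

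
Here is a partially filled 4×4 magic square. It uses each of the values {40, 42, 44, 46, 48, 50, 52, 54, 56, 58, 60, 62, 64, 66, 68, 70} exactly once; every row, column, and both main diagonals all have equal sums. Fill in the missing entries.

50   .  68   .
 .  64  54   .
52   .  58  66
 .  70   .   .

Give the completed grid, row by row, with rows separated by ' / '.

The 16 entries sum to 880, so each line sums to 880/4 = 220.
The remaining cell in row 3 is (3,2) = 220 − 176 = 44.
Column 2 needs 220; the known cells sum to 178, so (1,2) = 42.
From column 3, 220 − (68 + 54 + 58) gives (4,3) = 40.
From main diagonal, 220 − (50 + 64 + 58) gives (4,4) = 48.
Row 1: 50 + 42 + 68 + ? = 220, so (1,4) = 60.
From row 4, 220 − (70 + 40 + 48) gives (4,1) = 62.
Column 1 needs 220; the known cells sum to 164, so (2,1) = 56.
Column 4 needs 220; the known cells sum to 174, so (2,4) = 46.

50 42 68 60 / 56 64 54 46 / 52 44 58 66 / 62 70 40 48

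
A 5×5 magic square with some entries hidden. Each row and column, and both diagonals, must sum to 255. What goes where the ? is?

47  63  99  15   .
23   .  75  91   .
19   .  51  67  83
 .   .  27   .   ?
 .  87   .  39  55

79

Using row 1: 47 + 63 + 99 + 15 + ? → (1,5) = 255 − 224 = 31.
Row 3 must total 255; the given cells sum to 220, so (3,2) = 35.
The remaining cell in column 3 is (5,3) = 255 − 252 = 3.
Column 4 needs 255; the known cells sum to 212, so (4,4) = 43.
The remaining cell in main diagonal is (2,2) = 255 − 196 = 59.
Using row 2: 23 + 59 + 75 + 91 + ? → (2,5) = 255 − 248 = 7.
From row 5, 255 − (87 + 3 + 39 + 55) gives (5,1) = 71.
Using column 1: 47 + 23 + 19 + 71 + ? → (4,1) = 255 − 160 = 95.
Column 2 must total 255; the given cells sum to 244, so (4,2) = 11.
From column 5, 255 − (31 + 7 + 83 + 55) gives (4,5) = 79.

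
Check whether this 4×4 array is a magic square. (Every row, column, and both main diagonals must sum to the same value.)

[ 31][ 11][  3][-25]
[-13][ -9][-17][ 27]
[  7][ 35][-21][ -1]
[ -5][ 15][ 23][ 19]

No — column 4 sums to 20 but column 2 sums to 52.

Row 1: 31 + 11 + 3 + (-25) = 20.
Row 2: -13 + (-9) + (-17) + 27 = -12.
Row 3: 7 + 35 + (-21) + (-1) = 20.
Row 4: -5 + 15 + 23 + 19 = 52.
Column 1: 31 + (-13) + 7 + (-5) = 20.
Column 2: 11 + (-9) + 35 + 15 = 52.
Column 3: 3 + (-17) + (-21) + 23 = -12.
Column 4: -25 + 27 + (-1) + 19 = 20.
Main diagonal: 31 + (-9) + (-21) + 19 = 20.
Anti-diagonal: -25 + (-17) + 35 + (-5) = -12.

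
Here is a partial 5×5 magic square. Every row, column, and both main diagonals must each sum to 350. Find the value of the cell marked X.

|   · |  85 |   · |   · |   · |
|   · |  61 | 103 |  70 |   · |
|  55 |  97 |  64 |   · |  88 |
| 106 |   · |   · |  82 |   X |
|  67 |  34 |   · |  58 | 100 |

49

From row 3, 350 − (55 + 97 + 64 + 88) gives (3,4) = 46.
Row 5 needs 350; the known cells sum to 259, so (5,3) = 91.
Column 2: 85 + 61 + 97 + 34 + ? = 350, so (4,2) = 73.
Column 4: 70 + 46 + 82 + 58 + ? = 350, so (1,4) = 94.
Using main diagonal: 61 + 64 + 82 + 100 + ? → (1,1) = 350 − 307 = 43.
Using anti-diagonal: 70 + 64 + 73 + 67 + ? → (1,5) = 350 − 274 = 76.
The remaining cell in row 1 is (1,3) = 350 − 298 = 52.
Column 1 needs 350; the known cells sum to 271, so (2,1) = 79.
Column 3 must total 350; the given cells sum to 310, so (4,3) = 40.
Using row 2: 79 + 61 + 103 + 70 + ? → (2,5) = 350 − 313 = 37.
Using row 4: 106 + 73 + 40 + 82 + ? → (4,5) = 350 − 301 = 49.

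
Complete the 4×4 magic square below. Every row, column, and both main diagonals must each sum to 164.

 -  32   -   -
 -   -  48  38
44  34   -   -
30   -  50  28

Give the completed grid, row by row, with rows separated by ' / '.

54 32 26 52 / 36 42 48 38 / 44 34 40 46 / 30 56 50 28

Using row 4: 30 + 50 + 28 + ? → (4,2) = 164 − 108 = 56.
The remaining cell in column 2 is (2,2) = 164 − 122 = 42.
Anti-diagonal needs 164; the known cells sum to 112, so (1,4) = 52.
From row 2, 164 − (42 + 48 + 38) gives (2,1) = 36.
Using column 1: 36 + 44 + 30 + ? → (1,1) = 164 − 110 = 54.
From column 4, 164 − (52 + 38 + 28) gives (3,4) = 46.
The remaining cell in main diagonal is (3,3) = 164 − 124 = 40.
Row 1: 54 + 32 + 52 + ? = 164, so (1,3) = 26.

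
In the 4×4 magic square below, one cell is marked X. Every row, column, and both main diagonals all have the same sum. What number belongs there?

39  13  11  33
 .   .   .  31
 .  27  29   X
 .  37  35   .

Row 1 is complete and sums to 96; that is the magic constant.
Column 2 needs 96; the known cells sum to 77, so (2,2) = 19.
Column 3 needs 96; the known cells sum to 75, so (2,3) = 21.
Main diagonal needs 96; the known cells sum to 87, so (4,4) = 9.
The remaining cell in anti-diagonal is (4,1) = 96 − 81 = 15.
Row 2 must total 96; the given cells sum to 71, so (2,1) = 25.
Column 1 needs 96; the known cells sum to 79, so (3,1) = 17.
From column 4, 96 − (33 + 31 + 9) gives (3,4) = 23.

23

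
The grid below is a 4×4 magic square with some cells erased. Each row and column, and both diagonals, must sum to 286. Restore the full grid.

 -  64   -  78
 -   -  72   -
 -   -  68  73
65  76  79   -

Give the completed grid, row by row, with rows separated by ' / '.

77 64 67 78 / 70 75 72 69 / 74 71 68 73 / 65 76 79 66

Row 4: 65 + 76 + 79 + ? = 286, so (4,4) = 66.
The remaining cell in column 3 is (1,3) = 286 − 219 = 67.
From column 4, 286 − (78 + 73 + 66) gives (2,4) = 69.
Anti-diagonal: 78 + 72 + 65 + ? = 286, so (3,2) = 71.
Using row 1: 64 + 67 + 78 + ? → (1,1) = 286 − 209 = 77.
Row 3: 71 + 68 + 73 + ? = 286, so (3,1) = 74.
From column 1, 286 − (77 + 74 + 65) gives (2,1) = 70.
The remaining cell in column 2 is (2,2) = 286 − 211 = 75.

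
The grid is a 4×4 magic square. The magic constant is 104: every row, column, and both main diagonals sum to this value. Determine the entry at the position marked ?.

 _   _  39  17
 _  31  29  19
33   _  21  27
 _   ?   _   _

Row 2: 31 + 29 + 19 + ? = 104, so (2,1) = 25.
The remaining cell in row 3 is (3,2) = 104 − 81 = 23.
Column 3: 39 + 29 + 21 + ? = 104, so (4,3) = 15.
Column 4 needs 104; the known cells sum to 63, so (4,4) = 41.
The remaining cell in main diagonal is (1,1) = 104 − 93 = 11.
Anti-diagonal needs 104; the known cells sum to 69, so (4,1) = 35.
Row 1 needs 104; the known cells sum to 67, so (1,2) = 37.
Using row 4: 35 + 15 + 41 + ? → (4,2) = 104 − 91 = 13.

13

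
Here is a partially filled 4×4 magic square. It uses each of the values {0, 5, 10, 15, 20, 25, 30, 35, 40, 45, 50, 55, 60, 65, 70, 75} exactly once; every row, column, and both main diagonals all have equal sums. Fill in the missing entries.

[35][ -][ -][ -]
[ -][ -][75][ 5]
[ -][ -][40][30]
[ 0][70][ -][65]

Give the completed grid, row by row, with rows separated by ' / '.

The 16 entries sum to 600, so each line sums to 600/4 = 150.
Row 4 must total 150; the given cells sum to 135, so (4,3) = 15.
The remaining cell in column 3 is (1,3) = 150 − 130 = 20.
The remaining cell in column 4 is (1,4) = 150 − 100 = 50.
Using main diagonal: 35 + 40 + 65 + ? → (2,2) = 150 − 140 = 10.
Anti-diagonal must total 150; the given cells sum to 125, so (3,2) = 25.
Row 1: 35 + 20 + 50 + ? = 150, so (1,2) = 45.
Row 2: 10 + 75 + 5 + ? = 150, so (2,1) = 60.
Row 3: 25 + 40 + 30 + ? = 150, so (3,1) = 55.

35 45 20 50 / 60 10 75 5 / 55 25 40 30 / 0 70 15 65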